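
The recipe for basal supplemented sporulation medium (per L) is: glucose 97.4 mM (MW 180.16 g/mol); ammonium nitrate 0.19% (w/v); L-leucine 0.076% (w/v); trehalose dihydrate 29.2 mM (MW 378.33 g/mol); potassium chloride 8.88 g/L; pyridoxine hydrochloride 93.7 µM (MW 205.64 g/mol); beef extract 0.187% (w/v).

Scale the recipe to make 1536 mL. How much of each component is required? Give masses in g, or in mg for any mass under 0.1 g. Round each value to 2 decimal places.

Scale factor relative to 1 L: 1.536.
glucose: 97.4 mmol/L × 180.16 g/mol × 1.536 L ÷ 1000 = 26.95 g
ammonium nitrate: 0.19 g per 100 mL × 1536 mL ÷ 100 = 2.92 g
L-leucine: 0.076 g per 100 mL × 1536 mL ÷ 100 = 1.17 g
trehalose dihydrate: 29.2 mmol/L × 378.33 g/mol × 1.536 L ÷ 1000 = 16.97 g
potassium chloride: 8.88 g/L × 1.536 L = 13.64 g
pyridoxine hydrochloride: 93.7 µmol/L × 205.64 g/mol × 1.536 L ÷ 1000 = 29.60 mg
beef extract: 0.187 g per 100 mL × 1536 mL ÷ 100 = 2.87 g

glucose 26.95 g; ammonium nitrate 2.92 g; L-leucine 1.17 g; trehalose dihydrate 16.97 g; potassium chloride 13.64 g; pyridoxine hydrochloride 29.60 mg; beef extract 2.87 g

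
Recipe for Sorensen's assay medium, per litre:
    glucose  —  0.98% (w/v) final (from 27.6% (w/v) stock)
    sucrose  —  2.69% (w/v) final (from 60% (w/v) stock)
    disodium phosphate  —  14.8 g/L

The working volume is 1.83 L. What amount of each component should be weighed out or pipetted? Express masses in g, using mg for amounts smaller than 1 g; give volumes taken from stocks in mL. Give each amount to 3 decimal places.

Scale factor relative to 1 L: 1.83.
glucose: C1V1 = C2V2 → 0.98% ÷ 27.6% × 1830 mL = 64.978 mL
sucrose: dilute stock: 2.69% ÷ 60% × 1830 mL = 82.045 mL
disodium phosphate: 14.8 g/L × 1.83 L = 27.084 g

glucose 64.978 mL; sucrose 82.045 mL; disodium phosphate 27.084 g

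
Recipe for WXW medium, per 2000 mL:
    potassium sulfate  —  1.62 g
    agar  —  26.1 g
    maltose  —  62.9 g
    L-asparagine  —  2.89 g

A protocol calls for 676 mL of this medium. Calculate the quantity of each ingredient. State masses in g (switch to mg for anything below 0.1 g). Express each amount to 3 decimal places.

Scale factor = 676 mL / 2000 mL = 0.338.
potassium sulfate: 1.62 g × (676 mL / 2000 mL) = 0.548 g
agar: 26.1 g × (676 mL / 2000 mL) = 8.822 g
maltose: 62.9 g × (676 mL / 2000 mL) = 21.260 g
L-asparagine: 2.89 g × (676 mL / 2000 mL) = 0.977 g

potassium sulfate 0.548 g; agar 8.822 g; maltose 21.260 g; L-asparagine 0.977 g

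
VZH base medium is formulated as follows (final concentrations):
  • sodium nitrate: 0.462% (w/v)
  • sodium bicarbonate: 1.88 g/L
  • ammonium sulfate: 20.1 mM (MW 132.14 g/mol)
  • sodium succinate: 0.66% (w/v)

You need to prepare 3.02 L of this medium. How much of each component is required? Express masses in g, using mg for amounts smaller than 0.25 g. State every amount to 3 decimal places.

Scale factor relative to 1 L: 3.02.
sodium nitrate: 0.462 g per 100 mL × 3020 mL ÷ 100 = 13.952 g
sodium bicarbonate: 1.88 g/L × 3.02 L = 5.678 g
ammonium sulfate: 20.1 mmol/L × 132.14 g/mol × 3.02 L ÷ 1000 = 8.021 g
sodium succinate: 0.66 g per 100 mL × 3020 mL ÷ 100 = 19.932 g

sodium nitrate 13.952 g; sodium bicarbonate 5.678 g; ammonium sulfate 8.021 g; sodium succinate 19.932 g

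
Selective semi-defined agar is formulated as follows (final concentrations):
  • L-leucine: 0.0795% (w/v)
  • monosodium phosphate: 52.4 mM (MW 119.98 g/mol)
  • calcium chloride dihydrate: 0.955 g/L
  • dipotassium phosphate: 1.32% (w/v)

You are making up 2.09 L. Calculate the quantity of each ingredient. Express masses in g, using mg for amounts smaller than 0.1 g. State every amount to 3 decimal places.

Scale factor relative to 1 L: 2.09.
L-leucine: 0.0795% w/v = 0.795 g/L → 0.795 × 2.09 L = 1.662 g
monosodium phosphate: 52.4 mmol/L × 119.98 g/mol × 2.09 L ÷ 1000 = 13.140 g
calcium chloride dihydrate: 0.955 g/L × 2.09 L = 1.996 g
dipotassium phosphate: 1.32 g per 100 mL × 2090 mL ÷ 100 = 27.588 g

L-leucine 1.662 g; monosodium phosphate 13.140 g; calcium chloride dihydrate 1.996 g; dipotassium phosphate 27.588 g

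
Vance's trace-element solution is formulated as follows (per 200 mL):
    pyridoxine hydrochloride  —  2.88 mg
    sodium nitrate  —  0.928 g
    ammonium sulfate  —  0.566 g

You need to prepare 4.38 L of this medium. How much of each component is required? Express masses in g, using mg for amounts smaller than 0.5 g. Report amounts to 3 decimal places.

Ratio of target to recipe volume: 4380 / 200 = 21.9.
pyridoxine hydrochloride: 2.88 mg × (4380 mL / 200 mL) = 63.072 mg
sodium nitrate: 0.928 g × (4380 mL / 200 mL) = 20.323 g
ammonium sulfate: 0.566 g × (4380 mL / 200 mL) = 12.395 g

pyridoxine hydrochloride 63.072 mg; sodium nitrate 20.323 g; ammonium sulfate 12.395 g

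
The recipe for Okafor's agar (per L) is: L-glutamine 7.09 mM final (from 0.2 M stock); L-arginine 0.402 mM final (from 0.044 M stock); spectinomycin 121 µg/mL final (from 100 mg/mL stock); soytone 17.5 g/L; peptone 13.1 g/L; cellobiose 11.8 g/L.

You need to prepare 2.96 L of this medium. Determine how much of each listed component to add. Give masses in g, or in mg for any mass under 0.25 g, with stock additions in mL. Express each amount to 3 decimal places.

L-glutamine 104.932 mL; L-arginine 27.044 mL; spectinomycin 3.582 mL; soytone 51.800 g; peptone 38.776 g; cellobiose 34.928 g

Working volume: 2.96 L.
L-glutamine: V = C2·V2/C1 = 7.09 mM × 2960 mL ÷ 200 mM = 104.932 mL
L-arginine: V = C2·V2/C1 = 0.402 mM × 2960 mL ÷ 44 mM = 27.044 mL
spectinomycin: C1V1 = C2V2 → 121 µg/mL × 2960 mL ÷ 100000 µg/mL = 3.582 mL
soytone: 17.5 g/L × 2.96 L = 51.800 g
peptone: 13.1 g/L × 2.96 L = 38.776 g
cellobiose: 11.8 g/L × 2.96 L = 34.928 g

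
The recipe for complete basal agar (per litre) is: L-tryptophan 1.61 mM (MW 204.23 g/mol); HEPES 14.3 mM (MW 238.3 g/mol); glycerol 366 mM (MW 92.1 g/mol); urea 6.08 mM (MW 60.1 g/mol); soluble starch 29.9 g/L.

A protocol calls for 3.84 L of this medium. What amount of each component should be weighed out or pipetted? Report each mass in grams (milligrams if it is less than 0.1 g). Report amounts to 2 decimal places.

Working volume: 3.84 L.
L-tryptophan: 1.61 mmol/L × 204.23 g/mol × 3.84 L ÷ 1000 = 1.26 g
HEPES: 14.3 mmol/L × 238.3 g/mol × 3.84 L ÷ 1000 = 13.09 g
glycerol: 366 mmol/L × 92.1 g/mol × 3.84 L ÷ 1000 = 129.44 g
urea: 6.08 mmol/L × 60.1 g/mol × 3.84 L ÷ 1000 = 1.40 g
soluble starch: 29.9 g/L × 3.84 L = 114.82 g

L-tryptophan 1.26 g; HEPES 13.09 g; glycerol 129.44 g; urea 1.40 g; soluble starch 114.82 g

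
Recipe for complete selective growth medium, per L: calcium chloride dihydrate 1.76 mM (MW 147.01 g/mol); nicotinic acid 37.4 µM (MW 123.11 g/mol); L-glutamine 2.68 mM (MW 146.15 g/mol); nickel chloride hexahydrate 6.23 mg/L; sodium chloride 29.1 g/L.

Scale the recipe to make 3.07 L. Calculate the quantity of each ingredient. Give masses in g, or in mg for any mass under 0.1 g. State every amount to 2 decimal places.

Working volume: 3.07 L.
calcium chloride dihydrate: 1.76 mmol/L × 147.01 g/mol × 3.07 L ÷ 1000 = 0.79 g
nicotinic acid: 37.4 µmol/L × 123.11 g/mol × 3.07 L ÷ 1000 = 14.14 mg
L-glutamine: 2.68 mmol/L × 146.15 g/mol × 3.07 L ÷ 1000 = 1.20 g
nickel chloride hexahydrate: 6.23 mg/L × 3.07 L = 19.13 mg
sodium chloride: 29.1 g/L × 3.07 L = 89.34 g

calcium chloride dihydrate 0.79 g; nicotinic acid 14.14 mg; L-glutamine 1.20 g; nickel chloride hexahydrate 19.13 mg; sodium chloride 89.34 g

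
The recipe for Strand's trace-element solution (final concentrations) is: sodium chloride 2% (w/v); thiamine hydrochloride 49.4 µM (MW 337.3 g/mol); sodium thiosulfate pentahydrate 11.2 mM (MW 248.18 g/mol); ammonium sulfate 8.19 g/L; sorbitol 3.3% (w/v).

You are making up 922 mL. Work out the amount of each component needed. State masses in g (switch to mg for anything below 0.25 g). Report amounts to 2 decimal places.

Target volume = 922 mL = 0.922 L.
sodium chloride: 2% w/v = 20 g/L → 20 × 0.922 L = 18.44 g
thiamine hydrochloride: 49.4 µmol/L × 337.3 g/mol × 0.922 L ÷ 1000 = 15.36 mg
sodium thiosulfate pentahydrate: 11.2 mmol/L × 248.18 g/mol × 0.922 L ÷ 1000 = 2.56 g
ammonium sulfate: 8.19 g/L × 0.922 L = 7.55 g
sorbitol: 3.3 g per 100 mL × 922 mL ÷ 100 = 30.43 g

sodium chloride 18.44 g; thiamine hydrochloride 15.36 mg; sodium thiosulfate pentahydrate 2.56 g; ammonium sulfate 7.55 g; sorbitol 30.43 g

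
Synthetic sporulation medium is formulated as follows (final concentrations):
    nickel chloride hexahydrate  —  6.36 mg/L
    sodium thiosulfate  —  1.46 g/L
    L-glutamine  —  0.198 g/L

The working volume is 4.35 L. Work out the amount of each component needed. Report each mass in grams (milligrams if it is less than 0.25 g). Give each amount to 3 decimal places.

Scale factor relative to 1 L: 4.35.
nickel chloride hexahydrate: 6.36 mg/L × 4.35 L = 27.666 mg
sodium thiosulfate: 1.46 g/L × 4.35 L = 6.351 g
L-glutamine: 0.198 g/L × 4.35 L = 0.861 g

nickel chloride hexahydrate 27.666 mg; sodium thiosulfate 6.351 g; L-glutamine 0.861 g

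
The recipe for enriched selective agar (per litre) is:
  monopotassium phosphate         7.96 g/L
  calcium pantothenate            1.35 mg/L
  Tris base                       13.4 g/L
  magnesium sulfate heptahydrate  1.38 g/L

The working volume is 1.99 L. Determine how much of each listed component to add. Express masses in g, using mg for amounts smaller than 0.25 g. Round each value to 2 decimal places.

Working volume: 1.99 L.
monopotassium phosphate: 7.96 g/L × 1.99 L = 15.84 g
calcium pantothenate: 1.35 mg/L × 1.99 L = 2.69 mg
Tris base: 13.4 g/L × 1.99 L = 26.67 g
magnesium sulfate heptahydrate: 1.38 g/L × 1.99 L = 2.75 g

monopotassium phosphate 15.84 g; calcium pantothenate 2.69 mg; Tris base 26.67 g; magnesium sulfate heptahydrate 2.75 g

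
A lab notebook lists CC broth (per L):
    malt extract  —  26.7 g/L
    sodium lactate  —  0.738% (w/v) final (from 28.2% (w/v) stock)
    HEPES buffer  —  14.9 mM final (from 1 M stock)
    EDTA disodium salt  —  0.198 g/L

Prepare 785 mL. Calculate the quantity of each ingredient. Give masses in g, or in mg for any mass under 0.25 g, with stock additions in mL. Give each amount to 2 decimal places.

malt extract 20.96 g; sodium lactate 20.54 mL; HEPES buffer 11.70 mL; EDTA disodium salt 155.43 mg

Scale factor relative to 1 L: 0.785.
malt extract: 26.7 g/L × 0.785 L = 20.96 g
sodium lactate: V = C2·V2/C1 = 0.738% ÷ 28.2% × 785 mL = 20.54 mL
HEPES buffer: dilute stock: 14.9 mM × 785 mL ÷ 1000 mM = 11.70 mL
EDTA disodium salt: 0.198 g/L × 0.785 L = 0.15543 g = 155.43 mg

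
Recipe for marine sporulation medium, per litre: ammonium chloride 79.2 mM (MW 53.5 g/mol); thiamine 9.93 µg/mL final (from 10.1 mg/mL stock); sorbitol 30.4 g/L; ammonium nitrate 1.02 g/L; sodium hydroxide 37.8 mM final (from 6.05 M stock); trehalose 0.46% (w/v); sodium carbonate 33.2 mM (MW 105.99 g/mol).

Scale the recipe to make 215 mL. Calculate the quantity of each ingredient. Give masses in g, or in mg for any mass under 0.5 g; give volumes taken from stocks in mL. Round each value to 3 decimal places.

Target volume = 215 mL = 0.215 L.
ammonium chloride: 79.2 mmol/L × 53.5 g/mol × 0.215 L ÷ 1000 = 0.911 g
thiamine: V = C2·V2/C1 = 9.93 µg/mL × 215 mL ÷ 10100 µg/mL = 0.211 mL
sorbitol: 30.4 g/L × 0.215 L = 6.536 g
ammonium nitrate: 1.02 g/L × 0.215 L = 0.2193 g = 219.300 mg
sodium hydroxide: C1V1 = C2V2 → 37.8 mM × 215 mL ÷ 6050 mM = 1.343 mL
trehalose: 0.46% w/v = 4.6 g/L → 4.6 × 0.215 L = 0.989 g
sodium carbonate: 33.2 mmol/L × 105.99 g/mol × 0.215 L ÷ 1000 = 0.757 g

ammonium chloride 0.911 g; thiamine 0.211 mL; sorbitol 6.536 g; ammonium nitrate 219.300 mg; sodium hydroxide 1.343 mL; trehalose 0.989 g; sodium carbonate 0.757 g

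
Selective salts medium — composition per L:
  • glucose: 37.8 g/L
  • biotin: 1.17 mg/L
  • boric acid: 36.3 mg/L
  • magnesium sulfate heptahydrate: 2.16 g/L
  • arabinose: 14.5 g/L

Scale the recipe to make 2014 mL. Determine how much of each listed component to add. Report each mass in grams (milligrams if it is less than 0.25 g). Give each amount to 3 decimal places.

Working volume: 2014 mL = 2.014 L.
glucose: 37.8 g/L × 2.014 L = 76.129 g
biotin: 1.17 mg/L × 2.014 L = 2.356 mg
boric acid: 36.3 mg/L × 2.014 L = 73.108 mg
magnesium sulfate heptahydrate: 2.16 g/L × 2.014 L = 4.350 g
arabinose: 14.5 g/L × 2.014 L = 29.203 g

glucose 76.129 g; biotin 2.356 mg; boric acid 73.108 mg; magnesium sulfate heptahydrate 4.350 g; arabinose 29.203 g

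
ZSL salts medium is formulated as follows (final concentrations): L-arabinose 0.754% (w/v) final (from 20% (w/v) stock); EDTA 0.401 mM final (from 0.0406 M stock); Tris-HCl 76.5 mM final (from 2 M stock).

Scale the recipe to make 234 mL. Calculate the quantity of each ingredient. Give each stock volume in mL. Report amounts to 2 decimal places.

L-arabinose 8.82 mL; EDTA 2.31 mL; Tris-HCl 8.95 mL

Scale factor relative to 1 L: 0.234.
L-arabinose: V = C2·V2/C1 = 0.754% ÷ 20% × 234 mL = 8.82 mL
EDTA: dilute stock: 0.401 mM × 234 mL ÷ 40.6 mM = 2.31 mL
Tris-HCl: C1V1 = C2V2 → 76.5 mM × 234 mL ÷ 2000 mM = 8.95 mL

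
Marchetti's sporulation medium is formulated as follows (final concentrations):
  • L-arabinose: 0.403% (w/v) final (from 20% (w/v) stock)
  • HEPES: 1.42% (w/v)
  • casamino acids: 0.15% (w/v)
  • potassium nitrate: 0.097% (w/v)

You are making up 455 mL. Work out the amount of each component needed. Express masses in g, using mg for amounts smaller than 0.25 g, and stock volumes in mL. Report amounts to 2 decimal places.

L-arabinose 9.17 mL; HEPES 6.46 g; casamino acids 0.68 g; potassium nitrate 0.44 g

Target volume = 455 mL = 0.455 L.
L-arabinose: C1V1 = C2V2 → 0.403% ÷ 20% × 455 mL = 9.17 mL
HEPES: 1.42% w/v = 14.2 g/L → 14.2 × 0.455 L = 6.46 g
casamino acids: 0.15 g per 100 mL × 455 mL ÷ 100 = 0.68 g
potassium nitrate: 0.097 g per 100 mL × 455 mL ÷ 100 = 0.44 g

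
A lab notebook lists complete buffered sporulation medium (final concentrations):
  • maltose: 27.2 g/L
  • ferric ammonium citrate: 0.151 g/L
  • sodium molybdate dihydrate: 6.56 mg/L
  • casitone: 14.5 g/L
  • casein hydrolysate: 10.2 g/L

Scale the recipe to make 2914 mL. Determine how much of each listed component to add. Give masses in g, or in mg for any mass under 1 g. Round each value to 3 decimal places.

maltose 79.261 g; ferric ammonium citrate 440.014 mg; sodium molybdate dihydrate 19.116 mg; casitone 42.253 g; casein hydrolysate 29.723 g

Scale factor relative to 1 L: 2.914.
maltose: 27.2 g/L × 2.914 L = 79.261 g
ferric ammonium citrate: 0.151 g/L × 2.914 L = 0.440014 g = 440.014 mg
sodium molybdate dihydrate: 6.56 mg/L × 2.914 L = 19.116 mg
casitone: 14.5 g/L × 2.914 L = 42.253 g
casein hydrolysate: 10.2 g/L × 2.914 L = 29.723 g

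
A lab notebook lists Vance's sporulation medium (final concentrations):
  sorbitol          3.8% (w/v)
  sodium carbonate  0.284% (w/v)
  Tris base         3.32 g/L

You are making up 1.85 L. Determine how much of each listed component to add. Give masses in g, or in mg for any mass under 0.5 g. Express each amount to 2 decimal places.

sorbitol 70.30 g; sodium carbonate 5.25 g; Tris base 6.14 g

Working volume: 1.85 L.
sorbitol: 3.8% w/v = 38 g/L → 38 × 1.85 L = 70.30 g
sodium carbonate: 0.284 g per 100 mL × 1850 mL ÷ 100 = 5.25 g
Tris base: 3.32 g/L × 1.85 L = 6.14 g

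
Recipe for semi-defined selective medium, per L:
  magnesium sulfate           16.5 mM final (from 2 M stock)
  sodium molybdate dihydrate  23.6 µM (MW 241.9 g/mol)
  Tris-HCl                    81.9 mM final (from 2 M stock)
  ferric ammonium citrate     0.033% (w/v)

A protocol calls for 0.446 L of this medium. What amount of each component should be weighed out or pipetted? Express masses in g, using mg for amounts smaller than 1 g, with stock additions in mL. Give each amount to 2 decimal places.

magnesium sulfate 3.68 mL; sodium molybdate dihydrate 2.55 mg; Tris-HCl 18.26 mL; ferric ammonium citrate 147.18 mg

Scale factor relative to 1 L: 0.446.
magnesium sulfate: V = C2·V2/C1 = 16.5 mM × 446 mL ÷ 2000 mM = 3.68 mL
sodium molybdate dihydrate: 23.6 µmol/L × 241.9 g/mol × 0.446 L ÷ 1000 = 2.55 mg
Tris-HCl: V = C2·V2/C1 = 81.9 mM × 446 mL ÷ 2000 mM = 18.26 mL
ferric ammonium citrate: 0.033% w/v = 0.33 g/L → 0.33 × 0.446 L = 0.14718 g = 147.18 mg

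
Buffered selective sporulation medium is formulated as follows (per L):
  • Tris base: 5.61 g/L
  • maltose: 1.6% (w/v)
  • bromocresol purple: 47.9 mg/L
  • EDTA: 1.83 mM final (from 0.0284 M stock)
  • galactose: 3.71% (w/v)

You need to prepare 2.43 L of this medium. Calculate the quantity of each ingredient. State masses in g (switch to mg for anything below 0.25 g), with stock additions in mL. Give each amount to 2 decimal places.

Tris base 13.63 g; maltose 38.88 g; bromocresol purple 116.40 mg; EDTA 156.58 mL; galactose 90.15 g

Working volume: 2.43 L.
Tris base: 5.61 g/L × 2.43 L = 13.63 g
maltose: 1.6% w/v = 16 g/L → 16 × 2.43 L = 38.88 g
bromocresol purple: 47.9 mg/L × 2.43 L = 116.40 mg
EDTA: V = C2·V2/C1 = 1.83 mM × 2430 mL ÷ 28.4 mM = 156.58 mL
galactose: 3.71% w/v = 37.1 g/L → 37.1 × 2.43 L = 90.15 g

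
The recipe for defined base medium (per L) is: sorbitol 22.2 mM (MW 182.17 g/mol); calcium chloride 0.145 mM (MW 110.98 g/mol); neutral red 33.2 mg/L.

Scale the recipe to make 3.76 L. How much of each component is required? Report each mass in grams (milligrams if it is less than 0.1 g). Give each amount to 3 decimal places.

sorbitol 15.206 g; calcium chloride 60.506 mg; neutral red 0.125 g

Scale factor relative to 1 L: 3.76.
sorbitol: 22.2 mmol/L × 182.17 g/mol × 3.76 L ÷ 1000 = 15.206 g
calcium chloride: 0.145 mmol/L × 110.98 mg/mmol × 3.76 L = 60.506 mg
neutral red: 33.2 mg/L × 3.76 L = 124.832 mg = 0.125 g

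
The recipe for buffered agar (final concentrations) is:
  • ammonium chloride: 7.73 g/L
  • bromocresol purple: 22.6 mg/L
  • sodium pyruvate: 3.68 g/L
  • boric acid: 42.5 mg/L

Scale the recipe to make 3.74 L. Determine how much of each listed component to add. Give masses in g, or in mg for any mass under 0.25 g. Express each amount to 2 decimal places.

ammonium chloride 28.91 g; bromocresol purple 84.52 mg; sodium pyruvate 13.76 g; boric acid 158.95 mg

Working volume: 3.74 L.
ammonium chloride: 7.73 g/L × 3.74 L = 28.91 g
bromocresol purple: 22.6 mg/L × 3.74 L = 84.52 mg
sodium pyruvate: 3.68 g/L × 3.74 L = 13.76 g
boric acid: 42.5 mg/L × 3.74 L = 158.95 mg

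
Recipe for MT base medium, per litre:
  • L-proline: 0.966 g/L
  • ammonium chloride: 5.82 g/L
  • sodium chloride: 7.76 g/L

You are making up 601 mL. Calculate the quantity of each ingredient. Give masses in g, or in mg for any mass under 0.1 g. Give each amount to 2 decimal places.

L-proline 0.58 g; ammonium chloride 3.50 g; sodium chloride 4.66 g

Scale factor relative to 1 L: 0.601.
L-proline: 0.966 g/L × 0.601 L = 0.58 g
ammonium chloride: 5.82 g/L × 0.601 L = 3.50 g
sodium chloride: 7.76 g/L × 0.601 L = 4.66 g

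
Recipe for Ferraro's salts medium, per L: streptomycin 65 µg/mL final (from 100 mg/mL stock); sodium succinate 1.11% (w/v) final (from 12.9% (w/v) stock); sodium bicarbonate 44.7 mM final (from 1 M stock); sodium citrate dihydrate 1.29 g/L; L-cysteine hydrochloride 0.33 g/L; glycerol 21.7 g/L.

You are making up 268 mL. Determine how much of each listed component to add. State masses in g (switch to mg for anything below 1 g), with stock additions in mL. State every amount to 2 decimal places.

streptomycin 0.17 mL; sodium succinate 23.06 mL; sodium bicarbonate 11.98 mL; sodium citrate dihydrate 345.72 mg; L-cysteine hydrochloride 88.44 mg; glycerol 5.82 g

Scale factor relative to 1 L: 0.268.
streptomycin: C1V1 = C2V2 → 65 µg/mL × 268 mL ÷ 100000 µg/mL = 0.17 mL
sodium succinate: dilute stock: 1.11% ÷ 12.9% × 268 mL = 23.06 mL
sodium bicarbonate: C1V1 = C2V2 → 44.7 mM × 268 mL ÷ 1000 mM = 11.98 mL
sodium citrate dihydrate: 1.29 g/L × 0.268 L = 0.34572 g = 345.72 mg
L-cysteine hydrochloride: 0.33 g/L × 0.268 L = 0.08844 g = 88.44 mg
glycerol: 21.7 g/L × 0.268 L = 5.82 g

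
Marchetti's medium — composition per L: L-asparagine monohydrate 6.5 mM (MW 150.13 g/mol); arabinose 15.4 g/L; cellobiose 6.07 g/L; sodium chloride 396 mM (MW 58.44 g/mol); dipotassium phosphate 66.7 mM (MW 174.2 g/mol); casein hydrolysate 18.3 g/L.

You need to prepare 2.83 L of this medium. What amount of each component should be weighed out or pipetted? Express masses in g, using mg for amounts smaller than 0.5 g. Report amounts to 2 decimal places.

L-asparagine monohydrate 2.76 g; arabinose 43.58 g; cellobiose 17.18 g; sodium chloride 65.49 g; dipotassium phosphate 32.88 g; casein hydrolysate 51.79 g

Scale factor relative to 1 L: 2.83.
L-asparagine monohydrate: 6.5 mmol/L × 150.13 g/mol × 2.83 L ÷ 1000 = 2.76 g
arabinose: 15.4 g/L × 2.83 L = 43.58 g
cellobiose: 6.07 g/L × 2.83 L = 17.18 g
sodium chloride: 396 mmol/L × 58.44 g/mol × 2.83 L ÷ 1000 = 65.49 g
dipotassium phosphate: 66.7 mmol/L × 174.2 g/mol × 2.83 L ÷ 1000 = 32.88 g
casein hydrolysate: 18.3 g/L × 2.83 L = 51.79 g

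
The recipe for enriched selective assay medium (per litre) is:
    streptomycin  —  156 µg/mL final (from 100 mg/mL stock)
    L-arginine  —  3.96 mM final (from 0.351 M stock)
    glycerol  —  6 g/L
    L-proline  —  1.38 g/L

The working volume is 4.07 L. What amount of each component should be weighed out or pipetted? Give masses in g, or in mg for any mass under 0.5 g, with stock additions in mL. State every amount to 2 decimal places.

streptomycin 6.35 mL; L-arginine 45.92 mL; glycerol 24.42 g; L-proline 5.62 g

Scale factor relative to 1 L: 4.07.
streptomycin: dilute stock: 156 µg/mL × 4070 mL ÷ 100000 µg/mL = 6.35 mL
L-arginine: V = C2·V2/C1 = 3.96 mM × 4070 mL ÷ 351 mM = 45.92 mL
glycerol: 6 g/L × 4.07 L = 24.42 g
L-proline: 1.38 g/L × 4.07 L = 5.62 g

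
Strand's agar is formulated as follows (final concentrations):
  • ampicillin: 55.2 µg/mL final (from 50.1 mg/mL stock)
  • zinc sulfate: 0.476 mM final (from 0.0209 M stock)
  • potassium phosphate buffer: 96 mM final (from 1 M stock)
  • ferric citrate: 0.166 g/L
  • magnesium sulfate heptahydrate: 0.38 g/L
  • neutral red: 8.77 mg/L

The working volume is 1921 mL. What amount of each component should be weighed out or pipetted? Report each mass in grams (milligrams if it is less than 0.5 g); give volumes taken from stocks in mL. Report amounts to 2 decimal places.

Working volume: 1921 mL = 1.921 L.
ampicillin: V = C2·V2/C1 = 55.2 µg/mL × 1921 mL ÷ 50100 µg/mL = 2.12 mL
zinc sulfate: dilute stock: 0.476 mM × 1921 mL ÷ 20.9 mM = 43.75 mL
potassium phosphate buffer: C1V1 = C2V2 → 96 mM × 1921 mL ÷ 1000 mM = 184.42 mL
ferric citrate: 0.166 g/L × 1.921 L = 0.318886 g = 318.89 mg
magnesium sulfate heptahydrate: 0.38 g/L × 1.921 L = 0.73 g
neutral red: 8.77 mg/L × 1.921 L = 16.85 mg

ampicillin 2.12 mL; zinc sulfate 43.75 mL; potassium phosphate buffer 184.42 mL; ferric citrate 318.89 mg; magnesium sulfate heptahydrate 0.73 g; neutral red 16.85 mg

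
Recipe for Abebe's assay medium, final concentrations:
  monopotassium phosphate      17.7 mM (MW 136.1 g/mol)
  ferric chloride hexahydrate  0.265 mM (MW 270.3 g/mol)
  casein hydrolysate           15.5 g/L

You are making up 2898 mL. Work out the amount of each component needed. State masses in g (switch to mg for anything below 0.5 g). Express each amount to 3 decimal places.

Target volume = 2898 mL = 2.898 L.
monopotassium phosphate: 17.7 mmol/L × 136.1 g/mol × 2.898 L ÷ 1000 = 6.981 g
ferric chloride hexahydrate: 0.265 mmol/L × 270.3 mg/mmol × 2.898 L = 207.582 mg
casein hydrolysate: 15.5 g/L × 2.898 L = 44.919 g

monopotassium phosphate 6.981 g; ferric chloride hexahydrate 207.582 mg; casein hydrolysate 44.919 g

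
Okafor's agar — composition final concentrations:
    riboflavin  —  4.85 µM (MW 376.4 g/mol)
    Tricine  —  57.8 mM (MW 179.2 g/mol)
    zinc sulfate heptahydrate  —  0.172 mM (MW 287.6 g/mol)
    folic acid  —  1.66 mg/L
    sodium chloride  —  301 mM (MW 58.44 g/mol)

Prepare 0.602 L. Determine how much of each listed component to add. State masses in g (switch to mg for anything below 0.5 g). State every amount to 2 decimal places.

Scale factor relative to 1 L: 0.602.
riboflavin: 4.85 µmol/L × 376.4 g/mol × 0.602 L ÷ 1000 = 1.10 mg
Tricine: 57.8 mmol/L × 179.2 g/mol × 0.602 L ÷ 1000 = 6.24 g
zinc sulfate heptahydrate: 0.172 mmol/L × 287.6 mg/mmol × 0.602 L = 29.78 mg
folic acid: 1.66 mg/L × 0.602 L = 1.00 mg
sodium chloride: 301 mmol/L × 58.44 g/mol × 0.602 L ÷ 1000 = 10.59 g

riboflavin 1.10 mg; Tricine 6.24 g; zinc sulfate heptahydrate 29.78 mg; folic acid 1.00 mg; sodium chloride 10.59 g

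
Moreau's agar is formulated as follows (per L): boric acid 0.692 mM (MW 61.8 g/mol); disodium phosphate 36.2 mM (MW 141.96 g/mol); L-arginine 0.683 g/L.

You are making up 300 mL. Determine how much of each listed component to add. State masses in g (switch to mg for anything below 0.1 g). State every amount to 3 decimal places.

boric acid 12.830 mg; disodium phosphate 1.542 g; L-arginine 0.205 g

Target volume = 300 mL = 0.3 L.
boric acid: 0.692 mmol/L × 61.8 mg/mmol × 0.3 L = 12.830 mg
disodium phosphate: 36.2 mmol/L × 141.96 g/mol × 0.3 L ÷ 1000 = 1.542 g
L-arginine: 0.683 g/L × 0.3 L = 0.205 g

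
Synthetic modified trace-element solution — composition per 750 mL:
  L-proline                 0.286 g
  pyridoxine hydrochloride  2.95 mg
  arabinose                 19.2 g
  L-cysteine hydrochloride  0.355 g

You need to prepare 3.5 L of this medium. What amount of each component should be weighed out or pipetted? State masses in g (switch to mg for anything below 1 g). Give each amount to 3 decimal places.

Scale factor = 3500 mL / 750 mL = 4.66667.
L-proline: 0.286 g × (3500 mL / 750 mL) = 1.335 g
pyridoxine hydrochloride: 2.95 mg × (3500 mL / 750 mL) = 13.767 mg
arabinose: 19.2 g × (3500 mL / 750 mL) = 89.600 g
L-cysteine hydrochloride: 0.355 g × (3500 mL / 750 mL) = 1.657 g

L-proline 1.335 g; pyridoxine hydrochloride 13.767 mg; arabinose 89.600 g; L-cysteine hydrochloride 1.657 g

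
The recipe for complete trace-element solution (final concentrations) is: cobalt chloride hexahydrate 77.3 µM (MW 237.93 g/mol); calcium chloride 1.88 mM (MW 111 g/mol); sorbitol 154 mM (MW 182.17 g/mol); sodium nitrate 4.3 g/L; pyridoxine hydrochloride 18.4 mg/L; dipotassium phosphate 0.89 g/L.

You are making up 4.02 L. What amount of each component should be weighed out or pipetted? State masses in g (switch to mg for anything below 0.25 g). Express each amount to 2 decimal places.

cobalt chloride hexahydrate 73.94 mg; calcium chloride 0.84 g; sorbitol 112.78 g; sodium nitrate 17.29 g; pyridoxine hydrochloride 73.97 mg; dipotassium phosphate 3.58 g

Scale factor relative to 1 L: 4.02.
cobalt chloride hexahydrate: 77.3 µmol/L × 237.93 g/mol × 4.02 L ÷ 1000 = 73.94 mg
calcium chloride: 1.88 mmol/L × 111 g/mol × 4.02 L ÷ 1000 = 0.84 g
sorbitol: 154 mmol/L × 182.17 g/mol × 4.02 L ÷ 1000 = 112.78 g
sodium nitrate: 4.3 g/L × 4.02 L = 17.29 g
pyridoxine hydrochloride: 18.4 mg/L × 4.02 L = 73.97 mg
dipotassium phosphate: 0.89 g/L × 4.02 L = 3.58 g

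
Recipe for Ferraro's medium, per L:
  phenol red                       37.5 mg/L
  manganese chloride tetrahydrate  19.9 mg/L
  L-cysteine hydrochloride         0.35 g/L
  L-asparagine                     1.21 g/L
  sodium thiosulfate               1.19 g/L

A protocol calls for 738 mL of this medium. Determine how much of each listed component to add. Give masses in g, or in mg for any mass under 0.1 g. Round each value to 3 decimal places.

phenol red 27.675 mg; manganese chloride tetrahydrate 14.686 mg; L-cysteine hydrochloride 0.258 g; L-asparagine 0.893 g; sodium thiosulfate 0.878 g

Working volume: 738 mL = 0.738 L.
phenol red: 37.5 mg/L × 0.738 L = 27.675 mg
manganese chloride tetrahydrate: 19.9 mg/L × 0.738 L = 14.686 mg
L-cysteine hydrochloride: 0.35 g/L × 0.738 L = 0.258 g
L-asparagine: 1.21 g/L × 0.738 L = 0.893 g
sodium thiosulfate: 1.19 g/L × 0.738 L = 0.878 g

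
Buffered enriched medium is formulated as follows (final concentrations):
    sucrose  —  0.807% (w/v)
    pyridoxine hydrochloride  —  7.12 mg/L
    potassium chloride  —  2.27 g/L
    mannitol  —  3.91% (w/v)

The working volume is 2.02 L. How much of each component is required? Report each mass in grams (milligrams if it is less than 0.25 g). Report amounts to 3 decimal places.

sucrose 16.301 g; pyridoxine hydrochloride 14.382 mg; potassium chloride 4.585 g; mannitol 78.982 g

Scale factor relative to 1 L: 2.02.
sucrose: 0.807% w/v = 8.07 g/L → 8.07 × 2.02 L = 16.301 g
pyridoxine hydrochloride: 7.12 mg/L × 2.02 L = 14.382 mg
potassium chloride: 2.27 g/L × 2.02 L = 4.585 g
mannitol: 3.91% w/v = 39.1 g/L → 39.1 × 2.02 L = 78.982 g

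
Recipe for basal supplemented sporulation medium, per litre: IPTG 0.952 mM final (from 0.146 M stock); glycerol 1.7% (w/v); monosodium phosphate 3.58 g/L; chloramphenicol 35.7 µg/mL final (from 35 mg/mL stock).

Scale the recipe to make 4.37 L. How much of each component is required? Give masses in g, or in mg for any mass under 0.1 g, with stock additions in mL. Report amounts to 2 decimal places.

IPTG 28.49 mL; glycerol 74.29 g; monosodium phosphate 15.64 g; chloramphenicol 4.46 mL

Working volume: 4.37 L.
IPTG: dilute stock: 0.952 mM × 4370 mL ÷ 146 mM = 28.49 mL
glycerol: 1.7 g per 100 mL × 4370 mL ÷ 100 = 74.29 g
monosodium phosphate: 3.58 g/L × 4.37 L = 15.64 g
chloramphenicol: C1V1 = C2V2 → 35.7 µg/mL × 4370 mL ÷ 35000 µg/mL = 4.46 mL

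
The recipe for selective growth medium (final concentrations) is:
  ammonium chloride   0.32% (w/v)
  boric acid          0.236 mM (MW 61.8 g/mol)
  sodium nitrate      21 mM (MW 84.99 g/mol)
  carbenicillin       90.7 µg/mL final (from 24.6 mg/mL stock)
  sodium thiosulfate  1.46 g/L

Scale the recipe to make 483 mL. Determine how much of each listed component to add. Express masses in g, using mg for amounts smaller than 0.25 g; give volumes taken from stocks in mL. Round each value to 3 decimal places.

ammonium chloride 1.546 g; boric acid 7.044 mg; sodium nitrate 0.862 g; carbenicillin 1.781 mL; sodium thiosulfate 0.705 g

Scale factor relative to 1 L: 0.483.
ammonium chloride: 0.32% w/v = 3.2 g/L → 3.2 × 0.483 L = 1.546 g
boric acid: 0.236 mmol/L × 61.8 mg/mmol × 0.483 L = 7.044 mg
sodium nitrate: 21 mmol/L × 84.99 g/mol × 0.483 L ÷ 1000 = 0.862 g
carbenicillin: V = C2·V2/C1 = 90.7 µg/mL × 483 mL ÷ 24600 µg/mL = 1.781 mL
sodium thiosulfate: 1.46 g/L × 0.483 L = 0.705 g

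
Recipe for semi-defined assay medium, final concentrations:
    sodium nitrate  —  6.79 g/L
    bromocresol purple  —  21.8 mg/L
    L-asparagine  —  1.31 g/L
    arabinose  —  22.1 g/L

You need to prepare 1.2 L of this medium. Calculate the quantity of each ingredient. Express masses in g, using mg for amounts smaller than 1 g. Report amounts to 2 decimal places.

Working volume: 1.2 L.
sodium nitrate: 6.79 g/L × 1.2 L = 8.15 g
bromocresol purple: 21.8 mg/L × 1.2 L = 26.16 mg
L-asparagine: 1.31 g/L × 1.2 L = 1.57 g
arabinose: 22.1 g/L × 1.2 L = 26.52 g

sodium nitrate 8.15 g; bromocresol purple 26.16 mg; L-asparagine 1.57 g; arabinose 26.52 g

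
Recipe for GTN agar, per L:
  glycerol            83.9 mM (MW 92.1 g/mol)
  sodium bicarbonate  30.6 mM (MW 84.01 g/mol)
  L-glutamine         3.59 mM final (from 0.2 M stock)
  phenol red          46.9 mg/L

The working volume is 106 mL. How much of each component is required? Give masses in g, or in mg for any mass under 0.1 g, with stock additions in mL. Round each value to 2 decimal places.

glycerol 0.82 g; sodium bicarbonate 0.27 g; L-glutamine 1.90 mL; phenol red 4.97 mg

Scale factor relative to 1 L: 0.106.
glycerol: 83.9 mmol/L × 92.1 g/mol × 0.106 L ÷ 1000 = 0.82 g
sodium bicarbonate: 30.6 mmol/L × 84.01 g/mol × 0.106 L ÷ 1000 = 0.27 g
L-glutamine: C1V1 = C2V2 → 3.59 mM × 106 mL ÷ 200 mM = 1.90 mL
phenol red: 46.9 mg/L × 0.106 L = 4.97 mg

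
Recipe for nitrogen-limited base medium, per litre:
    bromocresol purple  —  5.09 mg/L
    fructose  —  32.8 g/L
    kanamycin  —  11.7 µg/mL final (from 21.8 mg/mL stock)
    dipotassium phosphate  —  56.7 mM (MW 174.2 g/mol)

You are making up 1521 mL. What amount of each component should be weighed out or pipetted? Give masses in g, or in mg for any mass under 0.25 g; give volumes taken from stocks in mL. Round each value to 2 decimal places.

bromocresol purple 7.74 mg; fructose 49.89 g; kanamycin 0.82 mL; dipotassium phosphate 15.02 g

Working volume: 1521 mL = 1.521 L.
bromocresol purple: 5.09 mg/L × 1.521 L = 7.74 mg
fructose: 32.8 g/L × 1.521 L = 49.89 g
kanamycin: V = C2·V2/C1 = 11.7 µg/mL × 1521 mL ÷ 21800 µg/mL = 0.82 mL
dipotassium phosphate: 56.7 mmol/L × 174.2 g/mol × 1.521 L ÷ 1000 = 15.02 g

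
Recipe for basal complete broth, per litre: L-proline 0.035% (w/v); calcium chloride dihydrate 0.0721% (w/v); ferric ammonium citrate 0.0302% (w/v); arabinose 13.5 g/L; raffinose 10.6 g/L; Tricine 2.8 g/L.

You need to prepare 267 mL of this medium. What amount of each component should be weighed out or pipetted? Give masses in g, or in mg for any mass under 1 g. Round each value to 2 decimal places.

L-proline 93.45 mg; calcium chloride dihydrate 192.51 mg; ferric ammonium citrate 80.63 mg; arabinose 3.60 g; raffinose 2.83 g; Tricine 747.60 mg

Target volume = 267 mL = 0.267 L.
L-proline: 0.035% w/v = 0.35 g/L → 0.35 × 0.267 L = 0.09345 g = 93.45 mg
calcium chloride dihydrate: 0.0721 g per 100 mL × 267 mL ÷ 100 = 0.192507 g = 192.51 mg
ferric ammonium citrate: 0.0302% w/v = 0.302 g/L → 0.302 × 0.267 L = 0.080634 g = 80.63 mg
arabinose: 13.5 g/L × 0.267 L = 3.60 g
raffinose: 10.6 g/L × 0.267 L = 2.83 g
Tricine: 2.8 g/L × 0.267 L = 0.7476 g = 747.60 mg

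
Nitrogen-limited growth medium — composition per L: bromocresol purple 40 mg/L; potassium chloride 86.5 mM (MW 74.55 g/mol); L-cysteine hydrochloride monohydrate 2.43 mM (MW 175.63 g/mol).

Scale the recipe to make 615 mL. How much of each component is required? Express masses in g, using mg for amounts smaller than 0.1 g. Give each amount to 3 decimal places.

bromocresol purple 24.600 mg; potassium chloride 3.966 g; L-cysteine hydrochloride monohydrate 0.262 g

Working volume: 615 mL = 0.615 L.
bromocresol purple: 40 mg/L × 0.615 L = 24.600 mg
potassium chloride: 86.5 mmol/L × 74.55 g/mol × 0.615 L ÷ 1000 = 3.966 g
L-cysteine hydrochloride monohydrate: 2.43 mmol/L × 175.63 g/mol × 0.615 L ÷ 1000 = 0.262 g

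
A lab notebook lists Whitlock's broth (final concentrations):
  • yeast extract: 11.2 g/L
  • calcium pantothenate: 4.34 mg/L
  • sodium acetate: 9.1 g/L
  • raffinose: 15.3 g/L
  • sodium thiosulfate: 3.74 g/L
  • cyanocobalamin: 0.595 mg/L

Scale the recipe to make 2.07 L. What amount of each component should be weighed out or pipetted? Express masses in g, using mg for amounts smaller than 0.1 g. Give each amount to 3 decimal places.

yeast extract 23.184 g; calcium pantothenate 8.984 mg; sodium acetate 18.837 g; raffinose 31.671 g; sodium thiosulfate 7.742 g; cyanocobalamin 1.232 mg

Scale factor relative to 1 L: 2.07.
yeast extract: 11.2 g/L × 2.07 L = 23.184 g
calcium pantothenate: 4.34 mg/L × 2.07 L = 8.984 mg
sodium acetate: 9.1 g/L × 2.07 L = 18.837 g
raffinose: 15.3 g/L × 2.07 L = 31.671 g
sodium thiosulfate: 3.74 g/L × 2.07 L = 7.742 g
cyanocobalamin: 0.595 mg/L × 2.07 L = 1.232 mg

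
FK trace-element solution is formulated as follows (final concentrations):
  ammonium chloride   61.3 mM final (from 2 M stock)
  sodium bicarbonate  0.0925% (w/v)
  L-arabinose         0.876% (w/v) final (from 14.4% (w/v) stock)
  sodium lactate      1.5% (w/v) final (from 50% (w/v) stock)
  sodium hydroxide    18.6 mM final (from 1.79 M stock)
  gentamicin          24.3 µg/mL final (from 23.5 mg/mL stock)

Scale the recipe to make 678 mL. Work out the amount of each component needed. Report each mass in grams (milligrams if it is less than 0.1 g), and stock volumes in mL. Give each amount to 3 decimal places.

ammonium chloride 20.781 mL; sodium bicarbonate 0.627 g; L-arabinose 41.245 mL; sodium lactate 20.340 mL; sodium hydroxide 7.045 mL; gentamicin 0.701 mL

Scale factor relative to 1 L: 0.678.
ammonium chloride: C1V1 = C2V2 → 61.3 mM × 678 mL ÷ 2000 mM = 20.781 mL
sodium bicarbonate: 0.0925 g per 100 mL × 678 mL ÷ 100 = 0.627 g
L-arabinose: C1V1 = C2V2 → 0.876% ÷ 14.4% × 678 mL = 41.245 mL
sodium lactate: V = C2·V2/C1 = 1.5% ÷ 50% × 678 mL = 20.340 mL
sodium hydroxide: V = C2·V2/C1 = 18.6 mM × 678 mL ÷ 1790 mM = 7.045 mL
gentamicin: dilute stock: 24.3 µg/mL × 678 mL ÷ 23500 µg/mL = 0.701 mL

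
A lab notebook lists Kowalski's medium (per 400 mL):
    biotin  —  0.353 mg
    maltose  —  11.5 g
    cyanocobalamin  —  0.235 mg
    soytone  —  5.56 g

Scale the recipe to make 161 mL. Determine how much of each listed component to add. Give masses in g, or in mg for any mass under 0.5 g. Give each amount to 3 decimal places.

Ratio of target to recipe volume: 161 / 400 = 0.4025.
biotin: 0.353 mg × (161 mL / 400 mL) = 0.142 mg
maltose: 11.5 g × (161 mL / 400 mL) = 4.629 g
cyanocobalamin: 0.235 mg × (161 mL / 400 mL) = 0.095 mg
soytone: 5.56 g × (161 mL / 400 mL) = 2.238 g

biotin 0.142 mg; maltose 4.629 g; cyanocobalamin 0.095 mg; soytone 2.238 g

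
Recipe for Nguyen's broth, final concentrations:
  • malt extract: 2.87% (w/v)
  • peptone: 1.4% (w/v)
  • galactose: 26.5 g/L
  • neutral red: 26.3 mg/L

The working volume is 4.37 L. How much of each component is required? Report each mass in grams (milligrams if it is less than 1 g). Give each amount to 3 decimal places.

malt extract 125.419 g; peptone 61.180 g; galactose 115.805 g; neutral red 114.931 mg

Scale factor relative to 1 L: 4.37.
malt extract: 2.87 g per 100 mL × 4370 mL ÷ 100 = 125.419 g
peptone: 1.4 g per 100 mL × 4370 mL ÷ 100 = 61.180 g
galactose: 26.5 g/L × 4.37 L = 115.805 g
neutral red: 26.3 mg/L × 4.37 L = 114.931 mg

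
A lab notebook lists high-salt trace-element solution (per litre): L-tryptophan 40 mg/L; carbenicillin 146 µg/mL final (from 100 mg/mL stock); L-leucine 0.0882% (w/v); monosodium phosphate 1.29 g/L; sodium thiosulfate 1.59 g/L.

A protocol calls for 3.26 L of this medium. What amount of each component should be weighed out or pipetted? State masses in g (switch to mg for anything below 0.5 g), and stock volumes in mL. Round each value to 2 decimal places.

L-tryptophan 130.40 mg; carbenicillin 4.76 mL; L-leucine 2.88 g; monosodium phosphate 4.21 g; sodium thiosulfate 5.18 g

Scale factor relative to 1 L: 3.26.
L-tryptophan: 40 mg/L × 3.26 L = 130.40 mg
carbenicillin: C1V1 = C2V2 → 146 µg/mL × 3260 mL ÷ 100000 µg/mL = 4.76 mL
L-leucine: 0.0882 g per 100 mL × 3260 mL ÷ 100 = 2.88 g
monosodium phosphate: 1.29 g/L × 3.26 L = 4.21 g
sodium thiosulfate: 1.59 g/L × 3.26 L = 5.18 g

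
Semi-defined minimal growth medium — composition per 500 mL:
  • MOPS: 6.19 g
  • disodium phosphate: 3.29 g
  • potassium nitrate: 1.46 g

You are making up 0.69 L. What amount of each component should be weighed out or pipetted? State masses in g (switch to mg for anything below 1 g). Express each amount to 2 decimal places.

Scale factor = 690 mL / 500 mL = 1.38.
MOPS: 6.19 g × (690 mL / 500 mL) = 8.54 g
disodium phosphate: 3.29 g × (690 mL / 500 mL) = 4.54 g
potassium nitrate: 1.46 g × (690 mL / 500 mL) = 2.01 g

MOPS 8.54 g; disodium phosphate 4.54 g; potassium nitrate 2.01 g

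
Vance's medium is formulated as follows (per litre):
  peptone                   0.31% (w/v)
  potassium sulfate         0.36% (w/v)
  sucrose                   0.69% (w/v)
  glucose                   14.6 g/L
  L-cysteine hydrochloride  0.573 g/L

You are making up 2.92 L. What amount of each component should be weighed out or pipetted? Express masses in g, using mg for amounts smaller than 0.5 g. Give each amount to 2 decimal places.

Scale factor relative to 1 L: 2.92.
peptone: 0.31 g per 100 mL × 2920 mL ÷ 100 = 9.05 g
potassium sulfate: 0.36 g per 100 mL × 2920 mL ÷ 100 = 10.51 g
sucrose: 0.69 g per 100 mL × 2920 mL ÷ 100 = 20.15 g
glucose: 14.6 g/L × 2.92 L = 42.63 g
L-cysteine hydrochloride: 0.573 g/L × 2.92 L = 1.67 g

peptone 9.05 g; potassium sulfate 10.51 g; sucrose 20.15 g; glucose 42.63 g; L-cysteine hydrochloride 1.67 g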